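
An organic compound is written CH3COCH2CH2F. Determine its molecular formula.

Atom tally by fragment:
  CH3COCH2 → C:3 H:5 O:1
  CH2F → C:1 H:2 F:1
Element totals:
  C: 4
  H: 7
  F: 1
  O: 1

C4H7FO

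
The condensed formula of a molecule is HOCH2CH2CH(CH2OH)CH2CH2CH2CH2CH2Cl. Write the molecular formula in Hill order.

C9H19ClO2

Element totals:
  C: 9
  H: 19
  Cl: 1
  O: 2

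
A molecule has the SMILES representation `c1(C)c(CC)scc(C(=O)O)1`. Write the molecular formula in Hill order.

C8H10O2S

Atom tally by fragment:
  thiophene ring core → C:4 H:4 S:1
  (− 3 ring H displaced by substituents)
  + CH3 → C:1 H:3
  + C2H5 → C:2 H:5
  + COOH → C:1 H:1 O:2
Element totals:
  C: 8
  H: 10
  O: 2
  S: 1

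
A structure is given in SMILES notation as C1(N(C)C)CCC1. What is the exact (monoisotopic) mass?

Atom tally by fragment:
  cyclobutane ring core → C:4 H:8
  (− 1 ring H displaced by substituents)
  + N(CH3)2 → N:1 C:2 H:6
Element totals:
  C: 6
  H: 13
  N: 1
Molecular formula: C6H13N.
  M = 6(12.0) + 13(1.007825) + 14.003074
    = 72.000000 + 13.101725 + 14.003074 = 99.104799

99.1048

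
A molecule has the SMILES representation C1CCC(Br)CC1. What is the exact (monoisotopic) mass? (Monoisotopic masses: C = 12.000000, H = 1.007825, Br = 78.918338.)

162.0044

Atom tally by fragment:
  cyclohexane ring core → C:6 H:12
  (− 1 ring H displaced by substituents)
  + Br → Br:1
Element totals:
  C: 6
  H: 11
  Br: 1
Molecular formula: C6H11Br.
  M = 6(12.0) + 11(1.007825) + 78.918338
    = 72.000000 + 11.086075 + 78.918338 = 162.004413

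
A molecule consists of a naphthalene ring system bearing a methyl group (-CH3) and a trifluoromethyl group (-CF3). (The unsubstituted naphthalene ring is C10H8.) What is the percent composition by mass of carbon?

Atom tally by fragment:
  naphthalene ring system core → C:10 H:8
  (− 2 ring H displaced by substituents)
  + CH3 → C:1 H:3
  + CF3 → C:1 F:3
Element totals:
  C: 12
  H: 9
  F: 3
Molecular formula: C12H9F3.
Molar mass = 210.198 g/mol.
Mass from C: 12 × 12.011 = 144.132 g/mol.
%C = 144.132 / 210.198 × 100 = 68.57%.

68.57%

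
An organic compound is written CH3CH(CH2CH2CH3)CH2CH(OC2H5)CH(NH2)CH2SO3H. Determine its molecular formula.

Element totals:
  C: 11
  H: 25
  N: 1
  O: 4
  S: 1

C11H25NO4S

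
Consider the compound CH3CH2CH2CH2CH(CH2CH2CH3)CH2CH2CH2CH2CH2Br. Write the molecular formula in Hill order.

Atom tally by fragment:
  CH3 → C:1 H:3
  CH2 → C:1 H:2
  CH2 → C:1 H:2
  CH2 → C:1 H:2
  CH(CH2CH2CH3) → C:4 H:8
  CH2 → C:1 H:2
  CH2 → C:1 H:2
  CH2 → C:1 H:2
  CH2 → C:1 H:2
  CH2Br → C:1 H:2 Br:1
Element totals:
  C: 13
  H: 27
  Br: 1

C13H27Br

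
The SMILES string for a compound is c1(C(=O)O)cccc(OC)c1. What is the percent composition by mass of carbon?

63.15%

Atom tally by fragment:
  benzene ring core → C:6 H:6
  (− 2 ring H displaced by substituents)
  + COOH → C:1 H:1 O:2
  + OCH3 → C:1 H:3 O:1
Element totals:
  C: 8
  H: 8
  O: 3
Molecular formula: C8H8O3.
Molar mass = 152.149 g/mol.
Mass from C: 8 × 12.011 = 96.088 g/mol.
%C = 96.088 / 152.149 × 100 = 63.15%.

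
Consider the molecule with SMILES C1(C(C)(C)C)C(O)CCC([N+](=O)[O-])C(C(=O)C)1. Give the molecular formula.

C12H21NO4

Atom tally by fragment:
  cyclohexane ring core → C:6 H:12
  (− 4 ring H displaced by substituents)
  + C(CH3)3 → C:4 H:9
  + OH → O:1 H:1
  + NO2 → N:1 O:2
  + COCH3 → C:2 H:3 O:1
Element totals:
  C: 12
  H: 21
  N: 1
  O: 4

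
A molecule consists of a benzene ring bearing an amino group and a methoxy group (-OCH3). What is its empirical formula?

Atom tally by fragment:
  benzene ring core → C:6 H:6
  (− 2 ring H displaced by substituents)
  + NH2 → N:1 H:2
  + OCH3 → C:1 H:3 O:1
Element totals:
  C: 7
  H: 9
  N: 1
  O: 1
Molecular formula: C7H9NO.
gcd of subscripts (7, 9, 1, 1) = 1, so the empirical formula equals the molecular formula.

C7H9NO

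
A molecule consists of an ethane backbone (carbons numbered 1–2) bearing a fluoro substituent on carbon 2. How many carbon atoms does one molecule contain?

Atom tally by fragment:
  CH3 → C:1 H:3
  CH2F → C:1 H:2 F:1
Element totals:
  C: 2
  H: 5
  F: 1

2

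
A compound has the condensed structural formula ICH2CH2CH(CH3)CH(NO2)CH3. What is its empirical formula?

C6H12INO2

Atom tally by fragment:
  ICH2 → C:1 H:2 I:1
  CH2 → C:1 H:2
  CH(CH3) → C:2 H:4
  CH(NO2) → C:1 H:1 N:1 O:2
  CH3 → C:1 H:3
Element totals:
  C: 6
  H: 12
  I: 1
  N: 1
  O: 2
Molecular formula: C6H12INO2.
gcd of subscripts (6, 12, 1, 1, 2) = 1, so the empirical formula equals the molecular formula.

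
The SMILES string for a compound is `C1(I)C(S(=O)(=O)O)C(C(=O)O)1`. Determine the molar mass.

Atom tally by fragment:
  cyclopropane ring core → C:3 H:6
  (− 3 ring H displaced by substituents)
  + I → I:1
  + SO3H → S:1 O:3 H:1
  + COOH → C:1 H:1 O:2
Element totals:
  C: 4
  H: 5
  I: 1
  O: 5
  S: 1
Molecular formula: C4H5IO5S.
  M = 4(12.011) + 5(1.008) + 126.904 + 5(15.999) + 32.06
    = 48.044 + 5.040 + 126.904 + 79.995 + 32.060 = 292.043

292.04 g/mol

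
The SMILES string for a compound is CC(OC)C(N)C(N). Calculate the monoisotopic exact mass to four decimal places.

Atom tally by fragment:
  CH3 → C:1 H:3
  CH(OCH3) → C:2 H:4 O:1
  CH(NH2) → C:1 H:3 N:1
  CH2NH2 → C:1 H:4 N:1
Element totals:
  C: 5
  H: 14
  N: 2
  O: 1
Molecular formula: C5H14N2O.
  M = 5(12.0) + 14(1.007825) + 2(14.003074) + 15.994915
    = 60.000000 + 14.109550 + 28.006148 + 15.994915 = 118.110613

118.1106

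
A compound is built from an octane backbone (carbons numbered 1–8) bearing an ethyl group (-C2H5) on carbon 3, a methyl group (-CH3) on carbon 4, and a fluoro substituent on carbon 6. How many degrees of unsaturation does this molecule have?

0

Atom tally by fragment:
  CH3 → C:1 H:3
  CH2 → C:1 H:2
  CH(C2H5) → C:3 H:6
  CH(CH3) → C:2 H:4
  CH2 → C:1 H:2
  CH(F) → C:1 H:1 F:1
  CH2 → C:1 H:2
  CH3 → C:1 H:3
Element totals:
  C: 11
  H: 23
  F: 1
Molecular formula: C11H23F.
DoU = (2C + 2 + N − H − X) / 2 = (2·11 + 2 + 0 − 23 − 1) / 2 = 0.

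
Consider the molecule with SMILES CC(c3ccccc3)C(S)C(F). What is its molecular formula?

C10H13FS

Atom tally by fragment:
  CH3 → C:1 H:3
  CH(C6H5) → C:7 H:6
  CH(SH) → C:1 H:2 S:1
  CH2F → C:1 H:2 F:1
Element totals:
  C: 10
  H: 13
  F: 1
  S: 1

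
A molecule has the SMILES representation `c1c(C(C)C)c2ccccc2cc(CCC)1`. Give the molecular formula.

C16H20

Atom tally by fragment:
  naphthalene ring system core → C:10 H:8
  (− 2 ring H displaced by substituents)
  + CH(CH3)2 → C:3 H:7
  + CH2CH2CH3 → C:3 H:7
Element totals:
  C: 16
  H: 20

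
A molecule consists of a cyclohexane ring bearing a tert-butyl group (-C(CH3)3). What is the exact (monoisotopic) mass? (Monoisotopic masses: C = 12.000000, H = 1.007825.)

140.1565

Atom tally by fragment:
  cyclohexane ring core → C:6 H:12
  (− 1 ring H displaced by substituents)
  + C(CH3)3 → C:4 H:9
Element totals:
  C: 10
  H: 20
Molecular formula: C10H20.
  M = 10(12.0) + 20(1.007825)
    = 120.000000 + 20.156500 = 140.156500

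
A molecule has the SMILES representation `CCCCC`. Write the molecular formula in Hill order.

Atom tally by fragment:
  CH3 → C:1 H:3
  CH2 → C:1 H:2
  CH2 → C:1 H:2
  CH2 → C:1 H:2
  CH3 → C:1 H:3
Element totals:
  C: 5
  H: 12

C5H12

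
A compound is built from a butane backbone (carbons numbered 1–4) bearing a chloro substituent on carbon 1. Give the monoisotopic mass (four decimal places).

Atom tally by fragment:
  ClCH2 → C:1 H:2 Cl:1
  CH2 → C:1 H:2
  CH2 → C:1 H:2
  CH3 → C:1 H:3
Element totals:
  C: 4
  H: 9
  Cl: 1
Molecular formula: C4H9Cl.
  M = 4(12.0) + 9(1.007825) + 34.968853
    = 48.000000 + 9.070425 + 34.968853 = 92.039278

92.0393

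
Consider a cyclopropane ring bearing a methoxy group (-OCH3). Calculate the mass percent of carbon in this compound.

Atom tally by fragment:
  cyclopropane ring core → C:3 H:6
  (− 1 ring H displaced by substituents)
  + OCH3 → C:1 H:3 O:1
Element totals:
  C: 4
  H: 8
  O: 1
Molecular formula: C4H8O.
Molar mass = 72.107 g/mol.
Mass from C: 4 × 12.011 = 48.044 g/mol.
%C = 48.044 / 72.107 × 100 = 66.63%.

66.63%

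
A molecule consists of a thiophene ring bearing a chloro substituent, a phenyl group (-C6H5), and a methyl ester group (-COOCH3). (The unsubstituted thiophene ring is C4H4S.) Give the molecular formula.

C12H9ClO2S

Atom tally by fragment:
  thiophene ring core → C:4 H:4 S:1
  (− 3 ring H displaced by substituents)
  + Cl → Cl:1
  + C6H5 → C:6 H:5
  + COOCH3 → C:2 H:3 O:2
Element totals:
  C: 12
  H: 9
  Cl: 1
  O: 2
  S: 1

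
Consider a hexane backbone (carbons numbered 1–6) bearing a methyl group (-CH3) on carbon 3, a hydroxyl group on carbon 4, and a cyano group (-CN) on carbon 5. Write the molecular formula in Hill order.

C8H15NO

Atom tally by fragment:
  CH3 → C:1 H:3
  CH2 → C:1 H:2
  CH(CH3) → C:2 H:4
  CH(OH) → C:1 H:2 O:1
  CH(CN) → C:2 H:1 N:1
  CH3 → C:1 H:3
Element totals:
  C: 8
  H: 15
  N: 1
  O: 1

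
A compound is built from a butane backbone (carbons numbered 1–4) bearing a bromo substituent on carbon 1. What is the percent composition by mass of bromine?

Atom tally by fragment:
  BrCH2 → C:1 H:2 Br:1
  CH2 → C:1 H:2
  CH2 → C:1 H:2
  CH3 → C:1 H:3
Element totals:
  C: 4
  H: 9
  Br: 1
Molecular formula: C4H9Br.
Molar mass = 137.020 g/mol.
Mass from Br: 1 × 79.904 = 79.904 g/mol.
%Br = 79.904 / 137.020 × 100 = 58.32%.

58.32%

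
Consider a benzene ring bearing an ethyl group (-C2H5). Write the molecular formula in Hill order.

C8H10

Atom tally by fragment:
  benzene ring core → C:6 H:6
  (− 1 ring H displaced by substituents)
  + C2H5 → C:2 H:5
Element totals:
  C: 8
  H: 10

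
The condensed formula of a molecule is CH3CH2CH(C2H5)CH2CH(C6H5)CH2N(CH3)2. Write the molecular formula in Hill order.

Atom tally by fragment:
  CH3 → C:1 H:3
  CH2 → C:1 H:2
  CH(C2H5) → C:3 H:6
  CH2 → C:1 H:2
  CH(C6H5) → C:7 H:6
  CH2N(CH3)2 → C:3 H:8 N:1
Element totals:
  C: 16
  H: 27
  N: 1

C16H27N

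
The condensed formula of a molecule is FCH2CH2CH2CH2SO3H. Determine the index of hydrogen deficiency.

Atom tally by fragment:
  FCH2 → C:1 H:2 F:1
  CH2 → C:1 H:2
  CH2 → C:1 H:2
  CH2SO3H → C:1 H:3 S:1 O:3
Element totals:
  C: 4
  H: 9
  F: 1
  O: 3
  S: 1
Molecular formula: C4H9FO3S.
DoU = (2C + 2 + N − H − X) / 2 = (2·4 + 2 + 0 − 9 − 1) / 2 = 0.

0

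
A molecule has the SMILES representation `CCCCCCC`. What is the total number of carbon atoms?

Atom tally by fragment:
  CH3 → C:1 H:3
  CH2 → C:1 H:2
  CH2 → C:1 H:2
  CH2 → C:1 H:2
  CH2 → C:1 H:2
  CH2 → C:1 H:2
  CH3 → C:1 H:3
Element totals:
  C: 7
  H: 16

7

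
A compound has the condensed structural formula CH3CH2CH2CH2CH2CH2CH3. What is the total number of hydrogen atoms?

16

Atom tally by fragment:
  CH3 → C:1 H:3
  CH2 → C:1 H:2
  CH2 → C:1 H:2
  CH2 → C:1 H:2
  CH2 → C:1 H:2
  CH2 → C:1 H:2
  CH3 → C:1 H:3
Element totals:
  C: 7
  H: 16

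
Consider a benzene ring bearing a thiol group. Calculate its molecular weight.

Atom tally by fragment:
  benzene ring core → C:6 H:6
  (− 1 ring H displaced by substituents)
  + SH → S:1 H:1
Element totals:
  C: 6
  H: 6
  S: 1
Molecular formula: C6H6S.
  M = 6(12.011) + 6(1.008) + 32.06
    = 72.066 + 6.048 + 32.060 = 110.174

110.17 g/mol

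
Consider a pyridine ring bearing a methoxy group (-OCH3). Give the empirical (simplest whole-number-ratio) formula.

Atom tally by fragment:
  pyridine ring core → C:5 H:5 N:1
  (− 1 ring H displaced by substituents)
  + OCH3 → C:1 H:3 O:1
Element totals:
  C: 6
  H: 7
  N: 1
  O: 1
Molecular formula: C6H7NO.
gcd of subscripts (6, 7, 1, 1) = 1, so the empirical formula equals the molecular formula.

C6H7NO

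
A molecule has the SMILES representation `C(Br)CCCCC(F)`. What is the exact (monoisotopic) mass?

Atom tally by fragment:
  BrCH2 → C:1 H:2 Br:1
  CH2 → C:1 H:2
  CH2 → C:1 H:2
  CH2 → C:1 H:2
  CH2 → C:1 H:2
  CH2F → C:1 H:2 F:1
Element totals:
  C: 6
  H: 12
  Br: 1
  F: 1
Molecular formula: C6H12BrF.
  M = 6(12.0) + 12(1.007825) + 78.918338 + 18.998403
    = 72.000000 + 12.093900 + 78.918338 + 18.998403 = 182.010641

182.0106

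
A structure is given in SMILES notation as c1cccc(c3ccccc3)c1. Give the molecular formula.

C12H10

Atom tally by fragment:
  benzene ring core → C:6 H:6
  (− 1 ring H displaced by substituents)
  + C6H5 → C:6 H:5
Element totals:
  C: 12
  H: 10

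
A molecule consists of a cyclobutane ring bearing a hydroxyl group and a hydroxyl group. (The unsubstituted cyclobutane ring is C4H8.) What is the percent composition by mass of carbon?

Atom tally by fragment:
  cyclobutane ring core → C:4 H:8
  (− 2 ring H displaced by substituents)
  + OH → O:1 H:1
  + OH → O:1 H:1
Element totals:
  C: 4
  H: 8
  O: 2
Molecular formula: C4H8O2.
Molar mass = 88.106 g/mol.
Mass from C: 4 × 12.011 = 48.044 g/mol.
%C = 48.044 / 88.106 × 100 = 54.53%.

54.53%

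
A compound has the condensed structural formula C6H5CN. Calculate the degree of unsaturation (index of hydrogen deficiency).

6

Atom tally by fragment:
  benzene ring core → C:6 H:6
  (− 1 ring H displaced by substituents)
  + CN → C:1 N:1
Element totals:
  C: 7
  H: 5
  N: 1
Molecular formula: C7H5N.
DoU = (2C + 2 + N − H − X) / 2 = (2·7 + 2 + 1 − 5 − 0) / 2 = 6.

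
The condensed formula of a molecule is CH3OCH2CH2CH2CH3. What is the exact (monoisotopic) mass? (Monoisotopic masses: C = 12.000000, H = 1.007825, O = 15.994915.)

88.0888

Atom tally by fragment:
  CH3OCH2 → C:2 H:5 O:1
  CH2 → C:1 H:2
  CH2 → C:1 H:2
  CH3 → C:1 H:3
Element totals:
  C: 5
  H: 12
  O: 1
Molecular formula: C5H12O.
  M = 5(12.0) + 12(1.007825) + 15.994915
    = 60.000000 + 12.093900 + 15.994915 = 88.088815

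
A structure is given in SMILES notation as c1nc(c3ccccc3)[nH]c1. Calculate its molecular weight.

Atom tally by fragment:
  imidazole ring core → C:3 H:4 N:2
  (− 1 ring H displaced by substituents)
  + C6H5 → C:6 H:5
Element totals:
  C: 9
  H: 8
  N: 2
Molecular formula: C9H8N2.
  M = 9(12.011) + 8(1.008) + 2(14.007)
    = 108.099 + 8.064 + 28.014 = 144.177

144.18 g/mol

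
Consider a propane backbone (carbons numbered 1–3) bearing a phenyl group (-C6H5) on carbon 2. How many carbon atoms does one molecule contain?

Atom tally by fragment:
  CH3 → C:1 H:3
  CH(C6H5) → C:7 H:6
  CH3 → C:1 H:3
Element totals:
  C: 9
  H: 12

9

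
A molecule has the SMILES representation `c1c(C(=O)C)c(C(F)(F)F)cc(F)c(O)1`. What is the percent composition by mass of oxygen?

14.40%

Atom tally by fragment:
  benzene ring core → C:6 H:6
  (− 4 ring H displaced by substituents)
  + COCH3 → C:2 H:3 O:1
  + CF3 → C:1 F:3
  + F → F:1
  + OH → O:1 H:1
Element totals:
  C: 9
  H: 6
  F: 4
  O: 2
Molecular formula: C9H6F4O2.
Molar mass = 222.137 g/mol.
Mass from O: 2 × 15.999 = 31.998 g/mol.
%O = 31.998 / 222.137 × 100 = 14.40%.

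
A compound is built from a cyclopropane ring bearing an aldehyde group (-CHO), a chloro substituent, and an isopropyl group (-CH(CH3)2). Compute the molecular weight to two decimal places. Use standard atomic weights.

146.61 g/mol

Atom tally by fragment:
  cyclopropane ring core → C:3 H:6
  (− 3 ring H displaced by substituents)
  + CHO → C:1 H:1 O:1
  + Cl → Cl:1
  + CH(CH3)2 → C:3 H:7
Element totals:
  C: 7
  H: 11
  Cl: 1
  O: 1
Molecular formula: C7H11ClO.
  M = 7(12.011) + 11(1.008) + 35.45 + 15.999
    = 84.077 + 11.088 + 35.450 + 15.999 = 146.614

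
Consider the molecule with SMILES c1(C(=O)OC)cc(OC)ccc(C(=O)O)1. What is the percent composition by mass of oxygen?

Atom tally by fragment:
  benzene ring core → C:6 H:6
  (− 3 ring H displaced by substituents)
  + COOCH3 → C:2 H:3 O:2
  + OCH3 → C:1 H:3 O:1
  + COOH → C:1 H:1 O:2
Element totals:
  C: 10
  H: 10
  O: 5
Molecular formula: C10H10O5.
Molar mass = 210.185 g/mol.
Mass from O: 5 × 15.999 = 79.995 g/mol.
%O = 79.995 / 210.185 × 100 = 38.06%.

38.06%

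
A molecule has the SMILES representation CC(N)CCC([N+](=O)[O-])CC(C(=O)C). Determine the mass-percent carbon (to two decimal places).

Atom tally by fragment:
  CH3 → C:1 H:3
  CH(NH2) → C:1 H:3 N:1
  CH2 → C:1 H:2
  CH2 → C:1 H:2
  CH(NO2) → C:1 H:1 N:1 O:2
  CH2 → C:1 H:2
  CH2COCH3 → C:3 H:5 O:1
Element totals:
  C: 9
  H: 18
  N: 2
  O: 3
Molecular formula: C9H18N2O3.
Molar mass = 202.254 g/mol.
Mass from C: 9 × 12.011 = 108.099 g/mol.
%C = 108.099 / 202.254 × 100 = 53.45%.

53.45%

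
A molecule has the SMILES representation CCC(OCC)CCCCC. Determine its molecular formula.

C10H22O

Atom tally by fragment:
  CH3 → C:1 H:3
  CH2 → C:1 H:2
  CH(OC2H5) → C:3 H:6 O:1
  CH2 → C:1 H:2
  CH2 → C:1 H:2
  CH2 → C:1 H:2
  CH2 → C:1 H:2
  CH3 → C:1 H:3
Element totals:
  C: 10
  H: 22
  O: 1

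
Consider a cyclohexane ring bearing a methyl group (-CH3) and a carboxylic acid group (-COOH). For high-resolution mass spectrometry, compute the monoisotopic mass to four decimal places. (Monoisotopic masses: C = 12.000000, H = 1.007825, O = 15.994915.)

Atom tally by fragment:
  cyclohexane ring core → C:6 H:12
  (− 2 ring H displaced by substituents)
  + CH3 → C:1 H:3
  + COOH → C:1 H:1 O:2
Element totals:
  C: 8
  H: 14
  O: 2
Molecular formula: C8H14O2.
  M = 8(12.0) + 14(1.007825) + 2(15.994915)
    = 96.000000 + 14.109550 + 31.989830 = 142.099380

142.0994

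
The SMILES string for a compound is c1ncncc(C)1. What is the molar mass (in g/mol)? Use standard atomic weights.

94.12 g/mol

Atom tally by fragment:
  pyrimidine ring core → C:4 H:4 N:2
  (− 1 ring H displaced by substituents)
  + CH3 → C:1 H:3
Element totals:
  C: 5
  H: 6
  N: 2
Molecular formula: C5H6N2.
  M = 5(12.011) + 6(1.008) + 2(14.007)
    = 60.055 + 6.048 + 28.014 = 94.117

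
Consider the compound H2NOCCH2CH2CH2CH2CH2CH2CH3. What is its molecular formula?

Element totals:
  C: 8
  H: 17
  N: 1
  O: 1

C8H17NO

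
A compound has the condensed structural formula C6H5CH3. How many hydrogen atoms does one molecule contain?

8

Atom tally by fragment:
  benzene ring core → C:6 H:6
  (− 1 ring H displaced by substituents)
  + CH3 → C:1 H:3
Element totals:
  C: 7
  H: 8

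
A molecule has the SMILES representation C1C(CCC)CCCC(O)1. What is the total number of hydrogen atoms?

Atom tally by fragment:
  cyclohexane ring core → C:6 H:12
  (− 2 ring H displaced by substituents)
  + CH2CH2CH3 → C:3 H:7
  + OH → O:1 H:1
Element totals:
  C: 9
  H: 18
  O: 1

18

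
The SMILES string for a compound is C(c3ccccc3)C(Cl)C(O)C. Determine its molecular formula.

Atom tally by fragment:
  C6H5CH2 → C:7 H:7
  CH(Cl) → C:1 H:1 Cl:1
  CH(OH) → C:1 H:2 O:1
  CH3 → C:1 H:3
Element totals:
  C: 10
  H: 13
  Cl: 1
  O: 1

C10H13ClO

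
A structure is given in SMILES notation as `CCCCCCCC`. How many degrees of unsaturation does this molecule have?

Atom tally by fragment:
  CH3 → C:1 H:3
  CH2 → C:1 H:2
  CH2 → C:1 H:2
  CH2 → C:1 H:2
  CH2 → C:1 H:2
  CH2 → C:1 H:2
  CH2 → C:1 H:2
  CH3 → C:1 H:3
Element totals:
  C: 8
  H: 18
Molecular formula: C8H18.
DoU = (2C + 2 + N − H − X) / 2 = (2·8 + 2 + 0 − 18 − 0) / 2 = 0.

0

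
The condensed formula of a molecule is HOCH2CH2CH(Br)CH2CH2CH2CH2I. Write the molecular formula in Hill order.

C7H14BrIO

Element totals:
  C: 7
  H: 14
  Br: 1
  I: 1
  O: 1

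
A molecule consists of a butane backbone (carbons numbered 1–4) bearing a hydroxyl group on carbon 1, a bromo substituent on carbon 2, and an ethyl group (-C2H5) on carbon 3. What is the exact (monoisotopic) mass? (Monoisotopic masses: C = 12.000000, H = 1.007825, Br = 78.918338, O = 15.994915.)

180.0150

Atom tally by fragment:
  HOCH2 → C:1 H:3 O:1
  CH(Br) → C:1 H:1 Br:1
  CH(C2H5) → C:3 H:6
  CH3 → C:1 H:3
Element totals:
  C: 6
  H: 13
  Br: 1
  O: 1
Molecular formula: C6H13BrO.
  M = 6(12.0) + 13(1.007825) + 78.918338 + 15.994915
    = 72.000000 + 13.101725 + 78.918338 + 15.994915 = 180.014978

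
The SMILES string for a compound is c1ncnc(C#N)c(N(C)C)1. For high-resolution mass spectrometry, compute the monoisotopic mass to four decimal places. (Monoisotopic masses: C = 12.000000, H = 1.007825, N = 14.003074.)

Atom tally by fragment:
  pyrimidine ring core → C:4 H:4 N:2
  (− 2 ring H displaced by substituents)
  + CN → C:1 N:1
  + N(CH3)2 → N:1 C:2 H:6
Element totals:
  C: 7
  H: 8
  N: 4
Molecular formula: C7H8N4.
  M = 7(12.0) + 8(1.007825) + 4(14.003074)
    = 84.000000 + 8.062600 + 56.012296 = 148.074896

148.0749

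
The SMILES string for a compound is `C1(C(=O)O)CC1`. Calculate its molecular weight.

Atom tally by fragment:
  cyclopropane ring core → C:3 H:6
  (− 1 ring H displaced by substituents)
  + COOH → C:1 H:1 O:2
Element totals:
  C: 4
  H: 6
  O: 2
Molecular formula: C4H6O2.
  M = 4(12.011) + 6(1.008) + 2(15.999)
    = 48.044 + 6.048 + 31.998 = 86.090

86.09 g/mol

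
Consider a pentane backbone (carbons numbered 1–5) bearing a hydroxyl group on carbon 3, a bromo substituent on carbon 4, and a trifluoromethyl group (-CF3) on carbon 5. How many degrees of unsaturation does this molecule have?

Atom tally by fragment:
  CH3 → C:1 H:3
  CH2 → C:1 H:2
  CH(OH) → C:1 H:2 O:1
  CH(Br) → C:1 H:1 Br:1
  CH2CF3 → C:2 H:2 F:3
Element totals:
  C: 6
  H: 10
  Br: 1
  F: 3
  O: 1
Molecular formula: C6H10BrF3O.
DoU = (2C + 2 + N − H − X) / 2 = (2·6 + 2 + 0 − 10 − 4) / 2 = 0.

0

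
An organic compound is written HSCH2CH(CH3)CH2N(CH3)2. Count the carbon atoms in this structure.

Element totals:
  C: 6
  H: 15
  N: 1
  S: 1

6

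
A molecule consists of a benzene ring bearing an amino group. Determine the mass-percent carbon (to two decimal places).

Atom tally by fragment:
  benzene ring core → C:6 H:6
  (− 1 ring H displaced by substituents)
  + NH2 → N:1 H:2
Element totals:
  C: 6
  H: 7
  N: 1
Molecular formula: C6H7N.
Molar mass = 93.129 g/mol.
Mass from C: 6 × 12.011 = 72.066 g/mol.
%C = 72.066 / 93.129 × 100 = 77.38%.

77.38%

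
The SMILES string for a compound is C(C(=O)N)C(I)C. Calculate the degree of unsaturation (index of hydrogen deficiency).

Atom tally by fragment:
  H2NOCCH2 → C:2 H:4 O:1 N:1
  CH(I) → C:1 H:1 I:1
  CH3 → C:1 H:3
Element totals:
  C: 4
  H: 8
  I: 1
  N: 1
  O: 1
Molecular formula: C4H8INO.
DoU = (2C + 2 + N − H − X) / 2 = (2·4 + 2 + 1 − 8 − 1) / 2 = 1.

1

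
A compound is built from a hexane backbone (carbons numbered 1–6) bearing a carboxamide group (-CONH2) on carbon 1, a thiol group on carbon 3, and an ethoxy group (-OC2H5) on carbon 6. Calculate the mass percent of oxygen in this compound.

Atom tally by fragment:
  H2NOCCH2 → C:2 H:4 O:1 N:1
  CH2 → C:1 H:2
  CH(SH) → C:1 H:2 S:1
  CH2 → C:1 H:2
  CH2 → C:1 H:2
  CH2OC2H5 → C:3 H:7 O:1
Element totals:
  C: 9
  H: 19
  N: 1
  O: 2
  S: 1
Molecular formula: C9H19NO2S.
Molar mass = 205.316 g/mol.
Mass from O: 2 × 15.999 = 31.998 g/mol.
%O = 31.998 / 205.316 × 100 = 15.58%.

15.58%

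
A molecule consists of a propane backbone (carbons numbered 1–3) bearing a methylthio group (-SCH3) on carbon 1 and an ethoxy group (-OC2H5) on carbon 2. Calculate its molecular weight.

134.24 g/mol

Atom tally by fragment:
  CH3SCH2 → C:2 H:5 S:1
  CH(OC2H5) → C:3 H:6 O:1
  CH3 → C:1 H:3
Element totals:
  C: 6
  H: 14
  O: 1
  S: 1
Molecular formula: C6H14OS.
  M = 6(12.011) + 14(1.008) + 15.999 + 32.06
    = 72.066 + 14.112 + 15.999 + 32.060 = 134.237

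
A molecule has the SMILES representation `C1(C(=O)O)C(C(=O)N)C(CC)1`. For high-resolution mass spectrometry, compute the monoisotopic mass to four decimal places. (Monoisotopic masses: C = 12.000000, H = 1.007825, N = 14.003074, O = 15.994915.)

Atom tally by fragment:
  cyclopropane ring core → C:3 H:6
  (− 3 ring H displaced by substituents)
  + COOH → C:1 H:1 O:2
  + CONH2 → C:1 H:2 O:1 N:1
  + C2H5 → C:2 H:5
Element totals:
  C: 7
  H: 11
  N: 1
  O: 3
Molecular formula: C7H11NO3.
  M = 7(12.0) + 11(1.007825) + 14.003074 + 3(15.994915)
    = 84.000000 + 11.086075 + 14.003074 + 47.984745 = 157.073894

157.0739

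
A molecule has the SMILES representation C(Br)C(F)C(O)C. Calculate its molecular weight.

171.01 g/mol

Atom tally by fragment:
  BrCH2 → C:1 H:2 Br:1
  CH(F) → C:1 H:1 F:1
  CH(OH) → C:1 H:2 O:1
  CH3 → C:1 H:3
Element totals:
  C: 4
  H: 8
  Br: 1
  F: 1
  O: 1
Molecular formula: C4H8BrFO.
  M = 4(12.011) + 8(1.008) + 79.904 + 18.998 + 15.999
    = 48.044 + 8.064 + 79.904 + 18.998 + 15.999 = 171.009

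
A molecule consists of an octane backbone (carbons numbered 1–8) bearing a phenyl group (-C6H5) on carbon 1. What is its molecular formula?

Atom tally by fragment:
  C6H5CH2 → C:7 H:7
  CH2 → C:1 H:2
  CH2 → C:1 H:2
  CH2 → C:1 H:2
  CH2 → C:1 H:2
  CH2 → C:1 H:2
  CH2 → C:1 H:2
  CH3 → C:1 H:3
Element totals:
  C: 14
  H: 22

C14H22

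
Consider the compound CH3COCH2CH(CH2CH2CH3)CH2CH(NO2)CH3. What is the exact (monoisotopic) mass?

201.1365

Atom tally by fragment:
  CH3COCH2 → C:3 H:5 O:1
  CH(CH2CH2CH3) → C:4 H:8
  CH2 → C:1 H:2
  CH(NO2) → C:1 H:1 N:1 O:2
  CH3 → C:1 H:3
Element totals:
  C: 10
  H: 19
  N: 1
  O: 3
Molecular formula: C10H19NO3.
  M = 10(12.0) + 19(1.007825) + 14.003074 + 3(15.994915)
    = 120.000000 + 19.148675 + 14.003074 + 47.984745 = 201.136494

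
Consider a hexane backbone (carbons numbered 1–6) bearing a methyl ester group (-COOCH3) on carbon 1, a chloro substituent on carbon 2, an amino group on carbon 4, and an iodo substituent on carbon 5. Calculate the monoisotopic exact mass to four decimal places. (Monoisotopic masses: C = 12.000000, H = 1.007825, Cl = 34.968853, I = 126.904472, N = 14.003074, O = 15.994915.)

Atom tally by fragment:
  CH3OOCCH2 → C:3 H:5 O:2
  CH(Cl) → C:1 H:1 Cl:1
  CH2 → C:1 H:2
  CH(NH2) → C:1 H:3 N:1
  CH(I) → C:1 H:1 I:1
  CH3 → C:1 H:3
Element totals:
  C: 8
  H: 15
  Cl: 1
  I: 1
  N: 1
  O: 2
Molecular formula: C8H15ClINO2.
  M = 8(12.0) + 15(1.007825) + 34.968853 + 126.904472 + 14.003074 + 2(15.994915)
    = 96.000000 + 15.117375 + 34.968853 + 126.904472 + 14.003074 + 31.989830 = 318.983604

318.9836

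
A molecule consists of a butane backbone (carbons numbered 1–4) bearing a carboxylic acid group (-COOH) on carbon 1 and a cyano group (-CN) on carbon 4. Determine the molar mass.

127.14 g/mol

Atom tally by fragment:
  HOOCCH2 → C:2 H:3 O:2
  CH2 → C:1 H:2
  CH2 → C:1 H:2
  CH2CN → C:2 H:2 N:1
Element totals:
  C: 6
  H: 9
  N: 1
  O: 2
Molecular formula: C6H9NO2.
  M = 6(12.011) + 9(1.008) + 14.007 + 2(15.999)
    = 72.066 + 9.072 + 14.007 + 31.998 = 127.143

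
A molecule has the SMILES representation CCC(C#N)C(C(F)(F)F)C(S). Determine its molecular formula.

Atom tally by fragment:
  CH3 → C:1 H:3
  CH2 → C:1 H:2
  CH(CN) → C:2 H:1 N:1
  CH(CF3) → C:2 H:1 F:3
  CH2SH → C:1 H:3 S:1
Element totals:
  C: 7
  H: 10
  F: 3
  N: 1
  S: 1

C7H10F3NS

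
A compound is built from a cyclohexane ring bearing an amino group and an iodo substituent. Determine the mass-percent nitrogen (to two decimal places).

Atom tally by fragment:
  cyclohexane ring core → C:6 H:12
  (− 2 ring H displaced by substituents)
  + NH2 → N:1 H:2
  + I → I:1
Element totals:
  C: 6
  H: 12
  I: 1
  N: 1
Molecular formula: C6H12IN.
Molar mass = 225.073 g/mol.
Mass from N: 1 × 14.007 = 14.007 g/mol.
%N = 14.007 / 225.073 × 100 = 6.22%.

6.22%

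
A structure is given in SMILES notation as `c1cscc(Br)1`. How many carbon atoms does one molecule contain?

4

Atom tally by fragment:
  thiophene ring core → C:4 H:4 S:1
  (− 1 ring H displaced by substituents)
  + Br → Br:1
Element totals:
  C: 4
  H: 3
  Br: 1
  S: 1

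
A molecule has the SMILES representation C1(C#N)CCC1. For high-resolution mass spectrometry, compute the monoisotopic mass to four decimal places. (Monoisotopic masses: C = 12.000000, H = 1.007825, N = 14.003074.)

81.0578

Atom tally by fragment:
  cyclobutane ring core → C:4 H:8
  (− 1 ring H displaced by substituents)
  + CN → C:1 N:1
Element totals:
  C: 5
  H: 7
  N: 1
Molecular formula: C5H7N.
  M = 5(12.0) + 7(1.007825) + 14.003074
    = 60.000000 + 7.054775 + 14.003074 = 81.057849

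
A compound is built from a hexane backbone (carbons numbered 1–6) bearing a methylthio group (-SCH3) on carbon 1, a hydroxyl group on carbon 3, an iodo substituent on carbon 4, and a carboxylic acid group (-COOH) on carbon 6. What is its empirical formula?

Atom tally by fragment:
  CH3SCH2 → C:2 H:5 S:1
  CH2 → C:1 H:2
  CH(OH) → C:1 H:2 O:1
  CH(I) → C:1 H:1 I:1
  CH2 → C:1 H:2
  CH2COOH → C:2 H:3 O:2
Element totals:
  C: 8
  H: 15
  I: 1
  O: 3
  S: 1
Molecular formula: C8H15IO3S.
gcd of subscripts (8, 15, 1, 3, 1) = 1, so the empirical formula equals the molecular formula.

C8H15IO3S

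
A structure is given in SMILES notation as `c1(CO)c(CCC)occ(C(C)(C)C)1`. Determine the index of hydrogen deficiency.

3

Atom tally by fragment:
  furan ring core → C:4 H:4 O:1
  (− 3 ring H displaced by substituents)
  + CH2OH → C:1 H:3 O:1
  + CH2CH2CH3 → C:3 H:7
  + C(CH3)3 → C:4 H:9
Element totals:
  C: 12
  H: 20
  O: 2
Molecular formula: C12H20O2.
DoU = (2C + 2 + N − H − X) / 2 = (2·12 + 2 + 0 − 20 − 0) / 2 = 3.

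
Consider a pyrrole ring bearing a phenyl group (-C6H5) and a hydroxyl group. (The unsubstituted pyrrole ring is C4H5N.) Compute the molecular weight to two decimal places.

Atom tally by fragment:
  pyrrole ring core → C:4 H:5 N:1
  (− 2 ring H displaced by substituents)
  + C6H5 → C:6 H:5
  + OH → O:1 H:1
Element totals:
  C: 10
  H: 9
  N: 1
  O: 1
Molecular formula: C10H9NO.
  M = 10(12.011) + 9(1.008) + 14.007 + 15.999
    = 120.110 + 9.072 + 14.007 + 15.999 = 159.188

159.19 g/mol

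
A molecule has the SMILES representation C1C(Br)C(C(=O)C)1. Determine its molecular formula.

Atom tally by fragment:
  cyclopropane ring core → C:3 H:6
  (− 2 ring H displaced by substituents)
  + Br → Br:1
  + COCH3 → C:2 H:3 O:1
Element totals:
  C: 5
  H: 7
  Br: 1
  O: 1

C5H7BrO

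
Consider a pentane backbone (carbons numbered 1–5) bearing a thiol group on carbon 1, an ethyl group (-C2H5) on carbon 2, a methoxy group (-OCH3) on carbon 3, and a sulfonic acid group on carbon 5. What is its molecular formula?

C8H18O4S2

Atom tally by fragment:
  HSCH2 → C:1 H:3 S:1
  CH(C2H5) → C:3 H:6
  CH(OCH3) → C:2 H:4 O:1
  CH2 → C:1 H:2
  CH2SO3H → C:1 H:3 S:1 O:3
Element totals:
  C: 8
  H: 18
  O: 4
  S: 2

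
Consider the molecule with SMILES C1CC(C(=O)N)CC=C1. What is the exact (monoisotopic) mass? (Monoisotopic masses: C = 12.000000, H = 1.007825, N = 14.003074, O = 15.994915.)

125.0841

Atom tally by fragment:
  cyclohexene ring core → C:6 H:10
  (− 1 ring H displaced by substituents)
  + CONH2 → C:1 H:2 O:1 N:1
Element totals:
  C: 7
  H: 11
  N: 1
  O: 1
Molecular formula: C7H11NO.
  M = 7(12.0) + 11(1.007825) + 14.003074 + 15.994915
    = 84.000000 + 11.086075 + 14.003074 + 15.994915 = 125.084064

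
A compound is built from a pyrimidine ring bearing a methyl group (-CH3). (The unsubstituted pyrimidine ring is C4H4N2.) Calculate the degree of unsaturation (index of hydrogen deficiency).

Atom tally by fragment:
  pyrimidine ring core → C:4 H:4 N:2
  (− 1 ring H displaced by substituents)
  + CH3 → C:1 H:3
Element totals:
  C: 5
  H: 6
  N: 2
Molecular formula: C5H6N2.
DoU = (2C + 2 + N − H − X) / 2 = (2·5 + 2 + 2 − 6 − 0) / 2 = 4.

4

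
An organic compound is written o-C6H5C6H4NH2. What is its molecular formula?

C12H11N

Atom tally by fragment:
  benzene ring core → C:6 H:6
  (− 2 ring H displaced by substituents)
  + C6H5 → C:6 H:5
  + NH2 → N:1 H:2
Element totals:
  C: 12
  H: 11
  N: 1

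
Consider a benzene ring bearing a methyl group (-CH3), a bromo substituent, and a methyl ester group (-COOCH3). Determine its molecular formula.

C9H9BrO2

Atom tally by fragment:
  benzene ring core → C:6 H:6
  (− 3 ring H displaced by substituents)
  + CH3 → C:1 H:3
  + Br → Br:1
  + COOCH3 → C:2 H:3 O:2
Element totals:
  C: 9
  H: 9
  Br: 1
  O: 2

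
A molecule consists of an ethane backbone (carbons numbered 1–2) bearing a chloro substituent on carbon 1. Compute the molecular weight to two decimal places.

Atom tally by fragment:
  ClCH2 → C:1 H:2 Cl:1
  CH3 → C:1 H:3
Element totals:
  C: 2
  H: 5
  Cl: 1
Molecular formula: C2H5Cl.
  M = 2(12.011) + 5(1.008) + 35.45
    = 24.022 + 5.040 + 35.450 = 64.512

64.51 g/mol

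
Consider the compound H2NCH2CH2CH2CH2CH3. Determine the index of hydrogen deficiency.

0

Element totals:
  C: 5
  H: 13
  N: 1
Molecular formula: C5H13N.
DoU = (2C + 2 + N − H − X) / 2 = (2·5 + 2 + 1 − 13 − 0) / 2 = 0.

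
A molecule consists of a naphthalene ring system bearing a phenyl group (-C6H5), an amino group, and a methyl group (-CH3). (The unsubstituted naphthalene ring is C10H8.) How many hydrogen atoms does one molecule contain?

15

Atom tally by fragment:
  naphthalene ring system core → C:10 H:8
  (− 3 ring H displaced by substituents)
  + C6H5 → C:6 H:5
  + NH2 → N:1 H:2
  + CH3 → C:1 H:3
Element totals:
  C: 17
  H: 15
  N: 1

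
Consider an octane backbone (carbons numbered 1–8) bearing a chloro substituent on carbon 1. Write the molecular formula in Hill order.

C8H17Cl

Atom tally by fragment:
  ClCH2 → C:1 H:2 Cl:1
  CH2 → C:1 H:2
  CH2 → C:1 H:2
  CH2 → C:1 H:2
  CH2 → C:1 H:2
  CH2 → C:1 H:2
  CH2 → C:1 H:2
  CH3 → C:1 H:3
Element totals:
  C: 8
  H: 17
  Cl: 1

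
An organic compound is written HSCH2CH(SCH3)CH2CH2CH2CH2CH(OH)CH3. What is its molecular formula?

C9H20OS2

Atom tally by fragment:
  HSCH2 → C:1 H:3 S:1
  CH(SCH3) → C:2 H:4 S:1
  CH2 → C:1 H:2
  CH2 → C:1 H:2
  CH2 → C:1 H:2
  CH2 → C:1 H:2
  CH(OH) → C:1 H:2 O:1
  CH3 → C:1 H:3
Element totals:
  C: 9
  H: 20
  O: 1
  S: 2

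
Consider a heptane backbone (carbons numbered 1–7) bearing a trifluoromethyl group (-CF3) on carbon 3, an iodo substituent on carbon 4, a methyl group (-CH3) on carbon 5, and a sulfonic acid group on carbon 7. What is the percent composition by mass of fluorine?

14.68%

Atom tally by fragment:
  CH3 → C:1 H:3
  CH2 → C:1 H:2
  CH(CF3) → C:2 H:1 F:3
  CH(I) → C:1 H:1 I:1
  CH(CH3) → C:2 H:4
  CH2 → C:1 H:2
  CH2SO3H → C:1 H:3 S:1 O:3
Element totals:
  C: 9
  H: 16
  F: 3
  I: 1
  O: 3
  S: 1
Molecular formula: C9H16F3IO3S.
Molar mass = 388.182 g/mol.
Mass from F: 3 × 18.998 = 56.994 g/mol.
%F = 56.994 / 388.182 × 100 = 14.68%.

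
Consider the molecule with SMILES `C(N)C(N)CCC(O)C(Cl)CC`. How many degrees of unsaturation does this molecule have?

0

Atom tally by fragment:
  H2NCH2 → C:1 H:4 N:1
  CH(NH2) → C:1 H:3 N:1
  CH2 → C:1 H:2
  CH2 → C:1 H:2
  CH(OH) → C:1 H:2 O:1
  CH(Cl) → C:1 H:1 Cl:1
  CH2 → C:1 H:2
  CH3 → C:1 H:3
Element totals:
  C: 8
  H: 19
  Cl: 1
  N: 2
  O: 1
Molecular formula: C8H19ClN2O.
DoU = (2C + 2 + N − H − X) / 2 = (2·8 + 2 + 2 − 19 − 1) / 2 = 0.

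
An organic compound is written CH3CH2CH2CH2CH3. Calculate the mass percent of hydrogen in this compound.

16.76%

Atom tally by fragment:
  CH3 → C:1 H:3
  CH2 → C:1 H:2
  CH2 → C:1 H:2
  CH2 → C:1 H:2
  CH3 → C:1 H:3
Element totals:
  C: 5
  H: 12
Molecular formula: C5H12.
Molar mass = 72.151 g/mol.
Mass from H: 12 × 1.008 = 12.096 g/mol.
%H = 12.096 / 72.151 × 100 = 16.76%.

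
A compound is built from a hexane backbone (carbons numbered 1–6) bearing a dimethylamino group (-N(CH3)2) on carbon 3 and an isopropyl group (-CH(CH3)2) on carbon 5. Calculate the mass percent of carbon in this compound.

Atom tally by fragment:
  CH3 → C:1 H:3
  CH2 → C:1 H:2
  CH(N(CH3)2) → C:3 H:7 N:1
  CH2 → C:1 H:2
  CH(CH(CH3)2) → C:4 H:8
  CH3 → C:1 H:3
Element totals:
  C: 11
  H: 25
  N: 1
Molecular formula: C11H25N.
Molar mass = 171.328 g/mol.
Mass from C: 11 × 12.011 = 132.121 g/mol.
%C = 132.121 / 171.328 × 100 = 77.12%.

77.12%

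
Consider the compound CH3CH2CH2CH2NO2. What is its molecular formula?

C4H9NO2

Atom tally by fragment:
  CH3 → C:1 H:3
  CH2 → C:1 H:2
  CH2 → C:1 H:2
  CH2NO2 → C:1 H:2 N:1 O:2
Element totals:
  C: 4
  H: 9
  N: 1
  O: 2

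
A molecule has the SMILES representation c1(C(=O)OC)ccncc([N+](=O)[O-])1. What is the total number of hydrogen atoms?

Atom tally by fragment:
  pyridine ring core → C:5 H:5 N:1
  (− 2 ring H displaced by substituents)
  + COOCH3 → C:2 H:3 O:2
  + NO2 → N:1 O:2
Element totals:
  C: 7
  H: 6
  N: 2
  O: 4

6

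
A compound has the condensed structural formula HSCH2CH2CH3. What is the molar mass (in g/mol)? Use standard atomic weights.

Element totals:
  C: 3
  H: 8
  S: 1
Molecular formula: C3H8S.
  M = 3(12.011) + 8(1.008) + 32.06
    = 36.033 + 8.064 + 32.060 = 76.157

76.16 g/mol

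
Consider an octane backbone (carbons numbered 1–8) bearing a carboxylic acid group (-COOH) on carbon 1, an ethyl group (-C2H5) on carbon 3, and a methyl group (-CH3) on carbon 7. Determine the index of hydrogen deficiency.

1

Atom tally by fragment:
  HOOCCH2 → C:2 H:3 O:2
  CH2 → C:1 H:2
  CH(C2H5) → C:3 H:6
  CH2 → C:1 H:2
  CH2 → C:1 H:2
  CH2 → C:1 H:2
  CH(CH3) → C:2 H:4
  CH3 → C:1 H:3
Element totals:
  C: 12
  H: 24
  O: 2
Molecular formula: C12H24O2.
DoU = (2C + 2 + N − H − X) / 2 = (2·12 + 2 + 0 − 24 − 0) / 2 = 1.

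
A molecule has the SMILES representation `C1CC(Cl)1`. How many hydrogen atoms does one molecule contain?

5

Atom tally by fragment:
  cyclopropane ring core → C:3 H:6
  (− 1 ring H displaced by substituents)
  + Cl → Cl:1
Element totals:
  C: 3
  H: 5
  Cl: 1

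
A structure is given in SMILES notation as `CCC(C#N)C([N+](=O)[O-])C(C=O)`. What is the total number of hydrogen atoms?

10

Atom tally by fragment:
  CH3 → C:1 H:3
  CH2 → C:1 H:2
  CH(CN) → C:2 H:1 N:1
  CH(NO2) → C:1 H:1 N:1 O:2
  CH2CHO → C:2 H:3 O:1
Element totals:
  C: 7
  H: 10
  N: 2
  O: 3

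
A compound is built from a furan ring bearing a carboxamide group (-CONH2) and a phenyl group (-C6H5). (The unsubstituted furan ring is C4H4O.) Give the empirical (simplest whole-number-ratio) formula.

C11H9NO2

Atom tally by fragment:
  furan ring core → C:4 H:4 O:1
  (− 2 ring H displaced by substituents)
  + CONH2 → C:1 H:2 O:1 N:1
  + C6H5 → C:6 H:5
Element totals:
  C: 11
  H: 9
  N: 1
  O: 2
Molecular formula: C11H9NO2.
gcd of subscripts (11, 9, 1, 2) = 1, so the empirical formula equals the molecular formula.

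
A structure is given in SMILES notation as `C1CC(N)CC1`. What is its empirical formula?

C5H11N

Atom tally by fragment:
  cyclopentane ring core → C:5 H:10
  (− 1 ring H displaced by substituents)
  + NH2 → N:1 H:2
Element totals:
  C: 5
  H: 11
  N: 1
Molecular formula: C5H11N.
gcd of subscripts (5, 11, 1) = 1, so the empirical formula equals the molecular formula.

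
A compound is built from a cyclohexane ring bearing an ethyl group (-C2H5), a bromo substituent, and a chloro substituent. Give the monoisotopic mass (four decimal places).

223.9967

Atom tally by fragment:
  cyclohexane ring core → C:6 H:12
  (− 3 ring H displaced by substituents)
  + C2H5 → C:2 H:5
  + Br → Br:1
  + Cl → Cl:1
Element totals:
  C: 8
  H: 14
  Br: 1
  Cl: 1
Molecular formula: C8H14BrCl.
  M = 8(12.0) + 14(1.007825) + 78.918338 + 34.968853
    = 96.000000 + 14.109550 + 78.918338 + 34.968853 = 223.996741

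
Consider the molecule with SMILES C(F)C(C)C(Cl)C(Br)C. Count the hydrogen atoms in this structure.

Atom tally by fragment:
  FCH2 → C:1 H:2 F:1
  CH(CH3) → C:2 H:4
  CH(Cl) → C:1 H:1 Cl:1
  CH(Br) → C:1 H:1 Br:1
  CH3 → C:1 H:3
Element totals:
  C: 6
  H: 11
  Br: 1
  Cl: 1
  F: 1

11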